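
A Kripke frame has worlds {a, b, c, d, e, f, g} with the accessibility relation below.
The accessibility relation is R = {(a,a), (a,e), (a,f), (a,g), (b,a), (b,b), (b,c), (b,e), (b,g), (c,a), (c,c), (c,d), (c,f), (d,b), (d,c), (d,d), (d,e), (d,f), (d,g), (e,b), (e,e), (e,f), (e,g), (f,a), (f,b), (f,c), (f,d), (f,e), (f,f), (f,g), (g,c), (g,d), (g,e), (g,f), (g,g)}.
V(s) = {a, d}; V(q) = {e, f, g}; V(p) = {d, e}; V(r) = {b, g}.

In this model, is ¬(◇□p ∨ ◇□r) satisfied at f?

Yes

At f: ◇□p ∨ ◇□r is false, so ¬(◇□p ∨ ◇□r) is true.
  At f: ◇□p is false, ◇□r is false, so ◇□p ∨ ◇□r is false.
    At f: ◇□p requires □p at some successor in {a, b, c, d, e, f, g}.
      At a: □p is false.
      At b: □p is false.
      At c: □p is false.
      At d: □p is false.
      At e: □p is false.
      At f: □p is false.
      At g: □p is false.
    So ◇□p is false at f.
    At f: ◇□r requires □r at some successor in {a, b, c, d, e, f, g}.
      At a: □r is false.
      At b: □r is false.
      At c: □r is false.
      At d: □r is false.
      At e: □r is false.
      At f: □r is false.
      At g: □r is false.
    So ◇□r is false at f.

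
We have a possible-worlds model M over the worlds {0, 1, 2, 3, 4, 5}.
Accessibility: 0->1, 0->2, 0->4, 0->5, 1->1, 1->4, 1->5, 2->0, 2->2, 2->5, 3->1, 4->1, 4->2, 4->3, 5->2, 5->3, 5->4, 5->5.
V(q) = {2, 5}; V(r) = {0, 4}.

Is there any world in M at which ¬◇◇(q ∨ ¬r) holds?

Let φ = ¬◇◇(q ∨ ¬r). Evaluate φ at each world:
  0 (successors {1, 2, 4, 5}): φ is false.
  1 (successors {1, 4, 5}): φ is false.
  2 (successors {0, 2, 5}): φ is false.
  3 (successors {1}): φ is false.
  4 (successors {1, 2, 3}): φ is false.
  5 (successors {2, 3, 4, 5}): φ is false.
For instance, at 0:
  At 0: ◇◇(q ∨ ¬r) is true, so ¬◇◇(q ∨ ¬r) is false.
    At 0: ◇◇(q ∨ ¬r) requires ◇(q ∨ ¬r) at some successor in {1, 2, 4, 5}.
      ◇(q ∨ ¬r) holds at 1, so ◇◇(q ∨ ¬r) is true at 0.

No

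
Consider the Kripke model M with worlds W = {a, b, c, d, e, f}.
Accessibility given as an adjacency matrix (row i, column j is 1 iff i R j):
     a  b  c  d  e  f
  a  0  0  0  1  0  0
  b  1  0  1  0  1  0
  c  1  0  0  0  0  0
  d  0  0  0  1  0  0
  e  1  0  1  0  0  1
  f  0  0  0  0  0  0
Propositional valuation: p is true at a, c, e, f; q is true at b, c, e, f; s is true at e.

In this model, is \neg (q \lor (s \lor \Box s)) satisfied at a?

Yes

At a: q \lor (s \lor \Box s) is false, so \neg (q \lor (s \lor \Box s)) is true.
  At a: q is false, s \lor \Box s is false, so q \lor (s \lor \Box s) is false.
    At a: s is false, \Box s is false, so s \lor \Box s is false.
      At a: \Box s requires s at every successor {d}.
        s fails at d, so \Box s is false at a.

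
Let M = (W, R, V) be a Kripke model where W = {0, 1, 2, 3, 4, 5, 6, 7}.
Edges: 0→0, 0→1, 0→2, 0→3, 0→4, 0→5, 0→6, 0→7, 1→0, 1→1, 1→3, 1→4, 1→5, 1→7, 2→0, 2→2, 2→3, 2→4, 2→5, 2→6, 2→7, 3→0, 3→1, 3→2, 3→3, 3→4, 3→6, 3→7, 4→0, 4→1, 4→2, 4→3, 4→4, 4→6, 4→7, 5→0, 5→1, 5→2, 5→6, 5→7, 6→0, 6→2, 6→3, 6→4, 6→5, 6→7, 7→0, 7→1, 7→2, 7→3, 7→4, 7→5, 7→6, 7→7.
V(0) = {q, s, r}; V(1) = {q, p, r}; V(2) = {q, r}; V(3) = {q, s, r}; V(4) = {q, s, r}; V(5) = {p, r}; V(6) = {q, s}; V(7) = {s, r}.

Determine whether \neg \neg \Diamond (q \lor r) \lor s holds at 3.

Yes

Recall that \Diamond ψ holds at a world iff ψ holds at some accessible world.
At 3: \neg \neg \Diamond (q \lor r) is true, s is true, so \neg \neg \Diamond (q \lor r) \lor s is true.
  At 3: \neg \Diamond (q \lor r) is false, so \neg \neg \Diamond (q \lor r) is true.
    At 3: \Diamond (q \lor r) is true, so \neg \Diamond (q \lor r) is false.
      At 3: \Diamond (q \lor r) requires q \lor r at some successor in {0, 1, 2, 3, 4, 6, 7}.
        q \lor r holds at 0, so \Diamond (q \lor r) is true at 3.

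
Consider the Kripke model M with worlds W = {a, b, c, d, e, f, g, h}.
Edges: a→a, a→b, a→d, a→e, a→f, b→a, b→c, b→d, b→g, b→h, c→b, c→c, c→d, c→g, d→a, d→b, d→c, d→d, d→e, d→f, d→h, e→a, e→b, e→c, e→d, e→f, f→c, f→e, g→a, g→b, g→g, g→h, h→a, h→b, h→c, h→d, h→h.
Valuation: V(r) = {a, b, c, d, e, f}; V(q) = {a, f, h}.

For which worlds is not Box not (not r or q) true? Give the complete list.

Let φ = not Box not (not r or q). Evaluate φ at each world:
  a (successors {a, b, d, e, f}): φ is true.
  b (successors {a, c, d, g, h}): φ is true.
  c (successors {b, c, d, g}): φ is true.
  d (successors {a, b, c, d, e, f, h}): φ is true.
  e (successors {a, b, c, d, f}): φ is true.
  f (successors {c, e}): φ is false.
  g (successors {a, b, g, h}): φ is true.
  h (successors {a, b, c, d, h}): φ is true.
For instance, at d:
  At d: Box not (not r or q) is false, so not Box not (not r or q) is true.
    At d: Box not (not r or q) requires not (not r or q) at every successor {a, b, c, d, e, f, h}.
      not (not r or q) fails at a, so Box not (not r or q) is false at d.
Satisfying worlds: {a, b, c, d, e, g, h}

a, b, c, d, e, g, h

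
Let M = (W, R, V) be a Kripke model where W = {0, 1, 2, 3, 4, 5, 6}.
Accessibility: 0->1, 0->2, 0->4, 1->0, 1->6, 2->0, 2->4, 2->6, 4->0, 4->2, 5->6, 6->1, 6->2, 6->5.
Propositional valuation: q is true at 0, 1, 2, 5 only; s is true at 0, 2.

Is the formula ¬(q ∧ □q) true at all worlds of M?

Yes

Let φ = ¬(q ∧ □q). Evaluate φ at each world:
  0 (successors {1, 2, 4}): φ is true.
  1 (successors {0, 6}): φ is true.
  2 (successors {0, 4, 6}): φ is true.
  3 (successors ∅): φ is true.
  4 (successors {0, 2}): φ is true.
  5 (successors {6}): φ is true.
  6 (successors {1, 2, 5}): φ is true.
For instance, at 4:
  At 4: q ∧ □q is false, so ¬(q ∧ □q) is true.
    At 4: q is false, □q is true, so q ∧ □q is false.
      At 4: □q requires q at every successor {0, 2}.
        At 0: q is true.
        At 2: q is true.
      So □q is true at 4.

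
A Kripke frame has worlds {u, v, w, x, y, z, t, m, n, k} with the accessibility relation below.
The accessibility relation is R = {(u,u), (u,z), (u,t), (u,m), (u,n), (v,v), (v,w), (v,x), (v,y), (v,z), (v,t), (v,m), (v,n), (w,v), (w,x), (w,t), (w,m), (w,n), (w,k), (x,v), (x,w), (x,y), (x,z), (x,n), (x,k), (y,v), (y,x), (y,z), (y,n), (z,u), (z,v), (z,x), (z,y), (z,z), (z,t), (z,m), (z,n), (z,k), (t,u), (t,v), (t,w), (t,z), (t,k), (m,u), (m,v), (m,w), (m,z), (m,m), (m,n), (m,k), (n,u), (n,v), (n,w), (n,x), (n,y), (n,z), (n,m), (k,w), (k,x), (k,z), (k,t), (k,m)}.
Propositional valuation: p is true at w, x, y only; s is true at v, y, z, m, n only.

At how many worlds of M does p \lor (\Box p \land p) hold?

3

Recall that \Box ψ holds at a world iff ψ holds at every accessible world, and \Diamond ψ holds iff ψ holds at some accessible world.
Let φ = p \lor (\Box p \land p). Evaluate φ at each world:
  u (successors {u, z, t, m, n}): φ is false.
  v (successors {v, w, x, y, z, t, m, n}): φ is false.
  w (successors {v, x, t, m, n, k}): φ is true.
  x (successors {v, w, y, z, n, k}): φ is true.
  y (successors {v, x, z, n}): φ is true.
  z (successors {u, v, x, y, z, t, m, n, k}): φ is false.
  t (successors {u, v, w, z, k}): φ is false.
  m (successors {u, v, w, z, m, n, k}): φ is false.
  n (successors {u, v, w, x, y, z, m}): φ is false.
  k (successors {w, x, z, t, m}): φ is false.
For instance, at n:
  At n: p is false, \Box p \land p is false, so p \lor (\Box p \land p) is false.
    At n: \Box p is false, p is false, so \Box p \land p is false.
      At n: \Box p requires p at every successor {u, v, w, x, y, z, m}.
        p fails at u, so \Box p is false at n.
Satisfying worlds: {w, x, y}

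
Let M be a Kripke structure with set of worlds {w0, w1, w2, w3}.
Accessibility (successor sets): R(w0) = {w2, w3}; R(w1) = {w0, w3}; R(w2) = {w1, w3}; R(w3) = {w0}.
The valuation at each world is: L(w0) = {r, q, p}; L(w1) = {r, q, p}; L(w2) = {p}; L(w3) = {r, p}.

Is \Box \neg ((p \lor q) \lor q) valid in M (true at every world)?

No

Let φ = \Box \neg ((p \lor q) \lor q). Evaluate φ at each world:
  w0 (successors {w2, w3}): φ is false.
  w1 (successors {w0, w3}): φ is false.
  w2 (successors {w1, w3}): φ is false.
  w3 (successors {w0}): φ is false.
Detail at w0 (counterexample):
  At w0: \Box \neg ((p \lor q) \lor q) requires \neg ((p \lor q) \lor q) at every successor {w2, w3}.
    \neg ((p \lor q) \lor q) fails at w2, so \Box \neg ((p \lor q) \lor q) is false at w0.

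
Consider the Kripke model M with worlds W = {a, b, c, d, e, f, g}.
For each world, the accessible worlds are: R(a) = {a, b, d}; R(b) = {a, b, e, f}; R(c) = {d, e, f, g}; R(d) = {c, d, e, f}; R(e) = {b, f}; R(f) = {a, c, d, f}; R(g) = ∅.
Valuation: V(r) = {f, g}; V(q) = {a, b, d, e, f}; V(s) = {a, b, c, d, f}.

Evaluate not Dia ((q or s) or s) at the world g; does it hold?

At g: Dia ((q or s) or s) is false, so not Dia ((q or s) or s) is true.
  At g: no accessible worlds, so Dia ((q or s) or s) is false.

Yes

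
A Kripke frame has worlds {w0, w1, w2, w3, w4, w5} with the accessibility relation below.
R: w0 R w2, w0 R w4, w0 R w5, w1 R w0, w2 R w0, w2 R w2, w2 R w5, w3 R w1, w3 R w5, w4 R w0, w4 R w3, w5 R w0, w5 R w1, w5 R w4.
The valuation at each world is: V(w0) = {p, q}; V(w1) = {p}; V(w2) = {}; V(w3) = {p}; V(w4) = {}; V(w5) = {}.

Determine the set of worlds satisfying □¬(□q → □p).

none

Recall that □ψ holds at a world iff ψ holds at every accessible world, and ◇ψ holds iff ψ holds at some accessible world.
Let φ = □¬(□q → □p). Evaluate φ at each world:
  w0 (successors {w2, w4, w5}): φ is false.
  w1 (successors {w0}): φ is false.
  w2 (successors {w0, w2, w5}): φ is false.
  w3 (successors {w1, w5}): φ is false.
  w4 (successors {w0, w3}): φ is false.
  w5 (successors {w0, w1, w4}): φ is false.
For instance, at w4:
  At w4: □¬(□q → □p) requires ¬(□q → □p) at every successor {w0, w3}.
    ¬(□q → □p) fails at w0, so □¬(□q → □p) is false at w4.
      At w0: □q → □p is true, so ¬(□q → □p) is false.
Satisfying worlds: none.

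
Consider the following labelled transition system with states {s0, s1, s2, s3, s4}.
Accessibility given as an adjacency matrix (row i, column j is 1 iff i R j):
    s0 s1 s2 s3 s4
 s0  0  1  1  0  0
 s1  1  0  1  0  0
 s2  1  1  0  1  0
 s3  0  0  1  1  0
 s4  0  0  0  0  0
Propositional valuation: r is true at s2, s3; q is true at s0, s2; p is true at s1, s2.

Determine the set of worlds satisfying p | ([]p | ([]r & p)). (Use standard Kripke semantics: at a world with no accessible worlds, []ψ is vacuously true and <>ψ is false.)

Recall that []ψ holds at a world iff ψ holds at every accessible world, and <>ψ holds iff ψ holds at some accessible world.
Let φ = p | ([]p | ([]r & p)). Evaluate φ at each world:
  s0 (successors {s1, s2}): φ is true.
  s1 (successors {s0, s2}): φ is true.
  s2 (successors {s0, s1, s3}): φ is true.
  s3 (successors {s2, s3}): φ is false.
  s4 (successors ∅): φ is true.
For instance, at s3:
  At s3: p is false, []p | ([]r & p) is false, so p | ([]p | ([]r & p)) is false.
    At s3: []p is false, []r & p is false, so []p | ([]r & p) is false.
      At s3: []p requires p at every successor {s2, s3}.
        p fails at s3, so []p is false at s3.
      At s3: []r is true, p is false, so []r & p is false.
Satisfying worlds: {s0, s1, s2, s4}

s0, s1, s2, s4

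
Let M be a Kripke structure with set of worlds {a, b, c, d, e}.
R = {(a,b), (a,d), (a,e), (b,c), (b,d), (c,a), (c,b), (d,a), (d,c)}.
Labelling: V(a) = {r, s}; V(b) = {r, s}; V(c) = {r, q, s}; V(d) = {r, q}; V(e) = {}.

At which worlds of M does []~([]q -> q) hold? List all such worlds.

Let φ = []~([]q -> q). Evaluate φ at each world:
  a (successors {b, d, e}): φ is false.
  b (successors {c, d}): φ is false.
  c (successors {a, b}): φ is false.
  d (successors {a, c}): φ is false.
  e (successors ∅): φ is true.
For instance, at a:
  At a: []~([]q -> q) requires ~([]q -> q) at every successor {b, d, e}.
    ~([]q -> q) fails at d, so []~([]q -> q) is false at a.
      At d: []q -> q is true, so ~([]q -> q) is false.
Satisfying worlds: {e}

e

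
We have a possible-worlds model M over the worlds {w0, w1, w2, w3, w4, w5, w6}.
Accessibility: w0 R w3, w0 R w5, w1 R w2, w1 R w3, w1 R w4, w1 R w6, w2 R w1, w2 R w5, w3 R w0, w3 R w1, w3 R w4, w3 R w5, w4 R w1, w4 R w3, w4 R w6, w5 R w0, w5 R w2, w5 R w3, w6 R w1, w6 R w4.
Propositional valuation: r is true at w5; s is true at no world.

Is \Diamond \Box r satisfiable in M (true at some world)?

No

Recall that \Box ψ holds at a world iff ψ holds at every accessible world, and \Diamond ψ holds iff ψ holds at some accessible world.
Let φ = \Diamond \Box r. Evaluate φ at each world:
  w0 (successors {w3, w5}): φ is false.
  w1 (successors {w2, w3, w4, w6}): φ is false.
  w2 (successors {w1, w5}): φ is false.
  w3 (successors {w0, w1, w4, w5}): φ is false.
  w4 (successors {w1, w3, w6}): φ is false.
  w5 (successors {w0, w2, w3}): φ is false.
  w6 (successors {w1, w4}): φ is false.
For instance, at w2:
  At w2: \Diamond \Box r requires \Box r at some successor in {w1, w5}.
    At w1: \Box r is false.
    At w5: \Box r is false.
  So \Diamond \Box r is false at w2.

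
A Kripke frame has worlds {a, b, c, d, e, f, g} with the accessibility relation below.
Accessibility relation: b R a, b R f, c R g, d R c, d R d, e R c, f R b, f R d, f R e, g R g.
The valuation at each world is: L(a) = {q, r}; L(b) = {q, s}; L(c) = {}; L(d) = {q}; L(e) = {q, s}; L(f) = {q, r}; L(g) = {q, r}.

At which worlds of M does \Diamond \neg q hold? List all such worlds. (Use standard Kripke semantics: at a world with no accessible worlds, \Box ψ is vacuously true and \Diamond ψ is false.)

d, e

Let φ = \Diamond \neg q. Evaluate φ at each world:
  a (successors ∅): φ is false.
  b (successors {a, f}): φ is false.
  c (successors {g}): φ is false.
  d (successors {c, d}): φ is true.
  e (successors {c}): φ is true.
  f (successors {b, d, e}): φ is false.
  g (successors {g}): φ is false.
For instance, at e:
  At e: \Diamond \neg q requires \neg q at some successor in {c}.
    \neg q holds at c, so \Diamond \neg q is true at e.
Satisfying worlds: {d, e}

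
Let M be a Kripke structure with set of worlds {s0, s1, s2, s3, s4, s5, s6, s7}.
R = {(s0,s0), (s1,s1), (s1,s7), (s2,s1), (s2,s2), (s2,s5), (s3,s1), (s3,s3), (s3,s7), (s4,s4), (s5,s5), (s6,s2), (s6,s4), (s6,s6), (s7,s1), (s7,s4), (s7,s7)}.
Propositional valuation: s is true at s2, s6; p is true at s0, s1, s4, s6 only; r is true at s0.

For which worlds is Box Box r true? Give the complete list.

s0

Let φ = Box Box r. Evaluate φ at each world:
  s0 (successors {s0}): φ is true.
  s1 (successors {s1, s7}): φ is false.
  s2 (successors {s1, s2, s5}): φ is false.
  s3 (successors {s1, s3, s7}): φ is false.
  s4 (successors {s4}): φ is false.
  s5 (successors {s5}): φ is false.
  s6 (successors {s2, s4, s6}): φ is false.
  s7 (successors {s1, s4, s7}): φ is false.
For instance, at s0:
  At s0: Box Box r requires Box r at every successor {s0}.
      At s0: Box r requires r at every successor {s0}.
        At s0: r is true.
      So Box r is true at s0.
  So Box Box r is true at s0.
Satisfying worlds: {s0}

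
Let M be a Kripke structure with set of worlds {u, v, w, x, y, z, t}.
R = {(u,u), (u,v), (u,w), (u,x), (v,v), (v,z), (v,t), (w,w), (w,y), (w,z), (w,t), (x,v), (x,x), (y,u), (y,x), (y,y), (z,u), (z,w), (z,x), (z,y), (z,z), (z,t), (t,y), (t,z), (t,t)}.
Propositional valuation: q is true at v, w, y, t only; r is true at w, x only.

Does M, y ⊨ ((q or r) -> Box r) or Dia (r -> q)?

Yes

At y: (q or r) -> Box r is false, Dia (r -> q) is true, so ((q or r) -> Box r) or Dia (r -> q) is true.
  At y: q or r is true, Box r is false, so (q or r) -> Box r is false.
    At y: Box r requires r at every successor {u, x, y}.
      r fails at u, so Box r is false at y.
  At y: Dia (r -> q) requires r -> q at some successor in {u, x, y}.
    r -> q holds at u, so Dia (r -> q) is true at y.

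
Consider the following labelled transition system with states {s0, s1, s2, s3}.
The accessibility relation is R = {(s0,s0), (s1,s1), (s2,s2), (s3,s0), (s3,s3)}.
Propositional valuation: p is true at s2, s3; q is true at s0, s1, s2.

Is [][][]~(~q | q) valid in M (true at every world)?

Let φ = [][][]~(~q | q). Evaluate φ at each world:
  s0 (successors {s0}): φ is false.
  s1 (successors {s1}): φ is false.
  s2 (successors {s2}): φ is false.
  s3 (successors {s0, s3}): φ is false.
Detail at s0 (counterexample):
  At s0: [][][]~(~q | q) requires [][]~(~q | q) at every successor {s0}.
    [][]~(~q | q) fails at s0, so [][][]~(~q | q) is false at s0.
      At s0: [][]~(~q | q) requires []~(~q | q) at every successor {s0}.
        []~(~q | q) fails at s0, so [][]~(~q | q) is false at s0.

No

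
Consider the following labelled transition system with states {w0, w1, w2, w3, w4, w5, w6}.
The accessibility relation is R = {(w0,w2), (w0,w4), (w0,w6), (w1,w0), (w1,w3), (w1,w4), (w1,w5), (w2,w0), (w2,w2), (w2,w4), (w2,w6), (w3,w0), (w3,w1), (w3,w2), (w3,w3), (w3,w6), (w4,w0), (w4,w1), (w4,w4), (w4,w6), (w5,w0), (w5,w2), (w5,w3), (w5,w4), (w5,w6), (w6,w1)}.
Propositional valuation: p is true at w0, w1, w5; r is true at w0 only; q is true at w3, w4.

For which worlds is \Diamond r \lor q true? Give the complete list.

Let φ = \Diamond r \lor q. Evaluate φ at each world:
  w0 (successors {w2, w4, w6}): φ is false.
  w1 (successors {w0, w3, w4, w5}): φ is true.
  w2 (successors {w0, w2, w4, w6}): φ is true.
  w3 (successors {w0, w1, w2, w3, w6}): φ is true.
  w4 (successors {w0, w1, w4, w6}): φ is true.
  w5 (successors {w0, w2, w3, w4, w6}): φ is true.
  w6 (successors {w1}): φ is false.
For instance, at w3:
  At w3: \Diamond r is true, q is true, so \Diamond r \lor q is true.
    At w3: \Diamond r requires r at some successor in {w0, w1, w2, w3, w6}.
      r holds at w0, so \Diamond r is true at w3.
Satisfying worlds: {w1, w2, w3, w4, w5}

w1, w2, w3, w4, w5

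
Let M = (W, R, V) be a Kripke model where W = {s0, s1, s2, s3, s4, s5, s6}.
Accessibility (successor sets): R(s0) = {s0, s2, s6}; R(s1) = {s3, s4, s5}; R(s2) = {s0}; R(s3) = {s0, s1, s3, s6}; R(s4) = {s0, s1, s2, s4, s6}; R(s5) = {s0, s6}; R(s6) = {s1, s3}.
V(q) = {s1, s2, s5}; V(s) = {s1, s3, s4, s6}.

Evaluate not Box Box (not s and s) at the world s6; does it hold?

Recall that Box ψ holds at a world iff ψ holds at every accessible world, and Dia ψ holds iff ψ holds at some accessible world.
At s6: Box Box (not s and s) is false, so not Box Box (not s and s) is true.
  At s6: Box Box (not s and s) requires Box (not s and s) at every successor {s1, s3}.
    Box (not s and s) fails at s1, so Box Box (not s and s) is false at s6.
      At s1: Box (not s and s) requires not s and s at every successor {s3, s4, s5}.
        not s and s fails at s3, so Box (not s and s) is false at s1.

Yes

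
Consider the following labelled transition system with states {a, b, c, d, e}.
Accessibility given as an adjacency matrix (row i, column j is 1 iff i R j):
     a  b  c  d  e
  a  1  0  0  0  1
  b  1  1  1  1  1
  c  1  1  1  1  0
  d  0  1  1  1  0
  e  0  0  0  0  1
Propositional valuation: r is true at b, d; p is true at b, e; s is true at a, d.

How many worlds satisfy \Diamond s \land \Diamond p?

Recall that \Diamond ψ holds at a world iff ψ holds at some accessible world.
Let φ = \Diamond s \land \Diamond p. Evaluate φ at each world:
  a (successors {a, e}): φ is true.
  b (successors {a, b, c, d, e}): φ is true.
  c (successors {a, b, c, d}): φ is true.
  d (successors {b, c, d}): φ is true.
  e (successors {e}): φ is false.
For instance, at e:
  At e: \Diamond s is false, \Diamond p is true, so \Diamond s \land \Diamond p is false.
    At e: \Diamond s requires s at some successor in {e}.
      At e: s is false.
    So \Diamond s is false at e.
    At e: \Diamond p requires p at some successor in {e}.
      p holds at e, so \Diamond p is true at e.
Satisfying worlds: {a, b, c, d}

4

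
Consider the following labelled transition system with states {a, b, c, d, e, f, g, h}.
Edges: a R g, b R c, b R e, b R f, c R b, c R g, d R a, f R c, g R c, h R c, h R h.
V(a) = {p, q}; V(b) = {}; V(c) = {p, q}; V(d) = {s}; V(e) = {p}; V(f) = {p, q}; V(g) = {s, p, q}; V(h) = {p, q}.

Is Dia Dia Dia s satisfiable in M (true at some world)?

Yes

Recall that Dia ψ holds at a world iff ψ holds at some accessible world.
Let φ = Dia Dia Dia s. Evaluate φ at each world:
  a (successors {g}): φ is true.
  b (successors {c, e, f}): φ is true.
  c (successors {b, g}): φ is true.
  d (successors {a}): φ is false.
  e (successors ∅): φ is false.
  f (successors {c}): φ is false.
  g (successors {c}): φ is false.
  h (successors {c, h}): φ is true.
Detail at a (witness):
  At a: Dia Dia Dia s requires Dia Dia s at some successor in {g}.
    Dia Dia s holds at g, so Dia Dia Dia s is true at a.
      At g: Dia Dia s requires Dia s at some successor in {c}.
        Dia s holds at c, so Dia Dia s is true at g.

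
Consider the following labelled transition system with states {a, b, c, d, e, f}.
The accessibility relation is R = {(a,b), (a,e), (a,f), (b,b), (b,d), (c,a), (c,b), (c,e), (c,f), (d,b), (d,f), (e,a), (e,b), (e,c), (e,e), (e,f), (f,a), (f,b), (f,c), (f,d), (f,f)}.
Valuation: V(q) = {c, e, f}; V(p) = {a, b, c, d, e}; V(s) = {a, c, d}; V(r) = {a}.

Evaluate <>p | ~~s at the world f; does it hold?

Yes

Recall that <>ψ holds at a world iff ψ holds at some accessible world.
At f: <>p is true, ~~s is false, so <>p | ~~s is true.
  At f: <>p requires p at some successor in {a, b, c, d, f}.
    p holds at a, so <>p is true at f.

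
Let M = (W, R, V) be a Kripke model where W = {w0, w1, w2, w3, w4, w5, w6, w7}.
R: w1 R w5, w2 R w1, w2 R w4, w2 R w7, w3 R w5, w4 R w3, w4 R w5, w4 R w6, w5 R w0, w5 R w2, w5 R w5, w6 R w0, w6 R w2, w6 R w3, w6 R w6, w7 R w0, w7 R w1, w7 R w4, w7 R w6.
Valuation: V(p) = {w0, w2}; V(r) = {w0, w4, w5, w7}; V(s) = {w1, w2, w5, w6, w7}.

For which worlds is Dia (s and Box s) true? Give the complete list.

Recall that Box ψ holds at a world iff ψ holds at every accessible world, and Dia ψ holds iff ψ holds at some accessible world.
Let φ = Dia (s and Box s). Evaluate φ at each world:
  w0 (successors ∅): φ is false.
  w1 (successors {w5}): φ is false.
  w2 (successors {w1, w4, w7}): φ is true.
  w3 (successors {w5}): φ is false.
  w4 (successors {w3, w5, w6}): φ is false.
  w5 (successors {w0, w2, w5}): φ is false.
  w6 (successors {w0, w2, w3, w6}): φ is false.
  w7 (successors {w0, w1, w4, w6}): φ is true.
For instance, at w3:
  At w3: Dia (s and Box s) requires s and Box s at some successor in {w5}.
    At w5: s and Box s is false.
  So Dia (s and Box s) is false at w3.
Satisfying worlds: {w2, w7}

w2, w7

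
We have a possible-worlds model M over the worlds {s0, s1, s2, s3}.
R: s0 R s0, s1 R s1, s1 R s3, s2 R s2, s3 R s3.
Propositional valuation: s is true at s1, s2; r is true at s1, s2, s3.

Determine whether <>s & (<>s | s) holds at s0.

Recall that <>ψ holds at a world iff ψ holds at some accessible world.
At s0: <>s is false, <>s | s is false, so <>s & (<>s | s) is false.
  At s0: <>s requires s at some successor in {s0}.
    At s0: s is false.
  So <>s is false at s0.
  At s0: <>s is false, s is false, so <>s | s is false.
    At s0: <>s requires s at some successor in {s0}.
      At s0: s is false.
    So <>s is false at s0.

No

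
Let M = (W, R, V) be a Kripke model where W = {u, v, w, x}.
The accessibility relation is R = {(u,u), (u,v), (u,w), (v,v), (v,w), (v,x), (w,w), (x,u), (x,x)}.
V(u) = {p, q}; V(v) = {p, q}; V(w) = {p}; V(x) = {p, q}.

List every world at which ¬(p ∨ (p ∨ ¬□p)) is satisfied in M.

Let φ = ¬(p ∨ (p ∨ ¬□p)). Evaluate φ at each world:
  u (successors {u, v, w}): φ is false.
  v (successors {v, w, x}): φ is false.
  w (successors {w}): φ is false.
  x (successors {u, x}): φ is false.
For instance, at u:
  At u: p ∨ (p ∨ ¬□p) is true, so ¬(p ∨ (p ∨ ¬□p)) is false.
    At u: p is true, p ∨ ¬□p is true, so p ∨ (p ∨ ¬□p) is true.
      At u: p is true, ¬□p is false, so p ∨ ¬□p is true.
Satisfying worlds: none.

none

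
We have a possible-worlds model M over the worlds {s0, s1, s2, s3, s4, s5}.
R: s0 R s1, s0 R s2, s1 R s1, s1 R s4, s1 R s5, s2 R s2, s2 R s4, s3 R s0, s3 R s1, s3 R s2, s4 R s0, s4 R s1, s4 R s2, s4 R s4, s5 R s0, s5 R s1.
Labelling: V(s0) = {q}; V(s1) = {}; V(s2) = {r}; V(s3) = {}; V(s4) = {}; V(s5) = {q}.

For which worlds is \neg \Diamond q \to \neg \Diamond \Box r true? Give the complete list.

s0, s1, s2, s3, s4, s5

Let φ = \neg \Diamond q \to \neg \Diamond \Box r. Evaluate φ at each world:
  s0 (successors {s1, s2}): φ is true.
  s1 (successors {s1, s4, s5}): φ is true.
  s2 (successors {s2, s4}): φ is true.
  s3 (successors {s0, s1, s2}): φ is true.
  s4 (successors {s0, s1, s2, s4}): φ is true.
  s5 (successors {s0, s1}): φ is true.
For instance, at s3:
  At s3: \neg \Diamond q is false, \neg \Diamond \Box r is true, so \neg \Diamond q \to \neg \Diamond \Box r is true.
    At s3: \Diamond q is true, so \neg \Diamond q is false.
      At s3: \Diamond q requires q at some successor in {s0, s1, s2}.
        q holds at s0, so \Diamond q is true at s3.
    At s3: \Diamond \Box r is false, so \neg \Diamond \Box r is true.
      At s3: \Diamond \Box r requires \Box r at some successor in {s0, s1, s2}.
        At s0: \Box r is false.
        At s1: \Box r is false.
        At s2: \Box r is false.
      So \Diamond \Box r is false at s3.
Satisfying worlds: {s0, s1, s2, s3, s4, s5}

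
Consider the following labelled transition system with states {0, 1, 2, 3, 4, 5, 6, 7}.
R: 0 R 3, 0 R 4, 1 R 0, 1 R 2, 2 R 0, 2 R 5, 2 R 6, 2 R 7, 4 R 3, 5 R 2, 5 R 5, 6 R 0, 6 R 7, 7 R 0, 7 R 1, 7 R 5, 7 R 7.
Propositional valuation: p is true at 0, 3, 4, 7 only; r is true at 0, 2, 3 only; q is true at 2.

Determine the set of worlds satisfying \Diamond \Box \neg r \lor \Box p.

Recall that \Box ψ holds at a world iff ψ holds at every accessible world, and \Diamond ψ holds iff ψ holds at some accessible world.
Let φ = \Diamond \Box \neg r \lor \Box p. Evaluate φ at each world:
  0 (successors {3, 4}): φ is true.
  1 (successors {0, 2}): φ is false.
  2 (successors {0, 5, 6, 7}): φ is false.
  3 (successors ∅): φ is true.
  4 (successors {3}): φ is true.
  5 (successors {2, 5}): φ is false.
  6 (successors {0, 7}): φ is true.
  7 (successors {0, 1, 5, 7}): φ is false.
For instance, at 4:
  At 4: \Diamond \Box \neg r is true, \Box p is true, so \Diamond \Box \neg r \lor \Box p is true.
    At 4: \Diamond \Box \neg r requires \Box \neg r at some successor in {3}.
      \Box \neg r holds at 3, so \Diamond \Box \neg r is true at 4.
    At 4: \Box p requires p at every successor {3}.
      At 3: p is true.
    So \Box p is true at 4.
Satisfying worlds: {0, 3, 4, 6}

0, 3, 4, 6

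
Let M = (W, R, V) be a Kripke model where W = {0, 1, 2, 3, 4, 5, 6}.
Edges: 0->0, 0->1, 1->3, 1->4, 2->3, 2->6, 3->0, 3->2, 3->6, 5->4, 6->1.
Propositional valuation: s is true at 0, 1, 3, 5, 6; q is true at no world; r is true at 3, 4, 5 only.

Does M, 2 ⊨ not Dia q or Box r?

At 2: not Dia q is true, Box r is false, so not Dia q or Box r is true.
  At 2: Dia q is false, so not Dia q is true.
    At 2: Dia q requires q at some successor in {3, 6}.
      At 3: q is false.
      At 6: q is false.
    So Dia q is false at 2.
  At 2: Box r requires r at every successor {3, 6}.
    r fails at 6, so Box r is false at 2.

Yes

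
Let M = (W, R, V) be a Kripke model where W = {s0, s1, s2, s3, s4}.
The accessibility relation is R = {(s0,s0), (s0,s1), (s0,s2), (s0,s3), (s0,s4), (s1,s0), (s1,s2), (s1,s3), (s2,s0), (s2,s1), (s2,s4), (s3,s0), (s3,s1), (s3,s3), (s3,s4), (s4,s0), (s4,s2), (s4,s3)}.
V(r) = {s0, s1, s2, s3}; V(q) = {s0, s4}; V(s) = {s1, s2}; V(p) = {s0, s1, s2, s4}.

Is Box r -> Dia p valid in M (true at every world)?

Yes

Let φ = Box r -> Dia p. Evaluate φ at each world:
  s0 (successors {s0, s1, s2, s3, s4}): φ is true.
  s1 (successors {s0, s2, s3}): φ is true.
  s2 (successors {s0, s1, s4}): φ is true.
  s3 (successors {s0, s1, s3, s4}): φ is true.
  s4 (successors {s0, s2, s3}): φ is true.
For instance, at s4:
  At s4: Box r is true, Dia p is true, so Box r -> Dia p is true.
    At s4: Box r requires r at every successor {s0, s2, s3}.
      At s0: r is true.
      At s2: r is true.
      At s3: r is true.
    So Box r is true at s4.
    At s4: Dia p requires p at some successor in {s0, s2, s3}.
      p holds at s0, so Dia p is true at s4.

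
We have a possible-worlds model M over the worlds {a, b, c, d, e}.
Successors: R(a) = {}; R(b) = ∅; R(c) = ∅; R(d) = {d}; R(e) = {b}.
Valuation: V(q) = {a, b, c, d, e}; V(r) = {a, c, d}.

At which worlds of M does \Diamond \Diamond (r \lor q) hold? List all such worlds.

Let φ = \Diamond \Diamond (r \lor q). Evaluate φ at each world:
  a (successors ∅): φ is false.
  b (successors ∅): φ is false.
  c (successors ∅): φ is false.
  d (successors {d}): φ is true.
  e (successors {b}): φ is false.
For instance, at e:
  At e: \Diamond \Diamond (r \lor q) requires \Diamond (r \lor q) at some successor in {b}.
    At b: \Diamond (r \lor q) is false.
  So \Diamond \Diamond (r \lor q) is false at e.
Satisfying worlds: {d}

d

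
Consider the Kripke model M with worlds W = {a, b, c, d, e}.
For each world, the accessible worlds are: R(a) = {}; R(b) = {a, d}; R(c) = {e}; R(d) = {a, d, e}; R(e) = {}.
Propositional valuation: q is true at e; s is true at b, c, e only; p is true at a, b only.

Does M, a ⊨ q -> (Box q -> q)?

At a: q is false, Box q -> q is false, so q -> (Box q -> q) is true.
  At a: Box q is true, q is false, so Box q -> q is false.
    At a: no accessible worlds, so Box q holds vacuously.

Yes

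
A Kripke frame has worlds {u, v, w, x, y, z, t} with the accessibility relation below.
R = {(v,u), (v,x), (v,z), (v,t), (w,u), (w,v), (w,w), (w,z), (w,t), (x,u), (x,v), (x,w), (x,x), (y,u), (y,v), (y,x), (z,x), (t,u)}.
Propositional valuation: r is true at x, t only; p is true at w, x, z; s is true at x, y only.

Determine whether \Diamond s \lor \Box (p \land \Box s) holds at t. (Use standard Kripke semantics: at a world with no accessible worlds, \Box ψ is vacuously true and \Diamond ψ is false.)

At t: \Diamond s is false, \Box (p \land \Box s) is false, so \Diamond s \lor \Box (p \land \Box s) is false.
  At t: \Diamond s requires s at some successor in {u}.
    At u: s is false.
  So \Diamond s is false at t.
  At t: \Box (p \land \Box s) requires p \land \Box s at every successor {u}.
    p \land \Box s fails at u, so \Box (p \land \Box s) is false at t.
      At u: p is false, \Box s is true, so p \land \Box s is false.

No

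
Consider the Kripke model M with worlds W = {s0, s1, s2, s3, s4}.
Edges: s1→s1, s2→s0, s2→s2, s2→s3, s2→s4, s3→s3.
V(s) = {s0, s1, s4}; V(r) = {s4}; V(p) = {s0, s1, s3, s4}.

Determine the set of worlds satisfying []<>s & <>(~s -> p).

Let φ = []<>s & <>(~s -> p). Evaluate φ at each world:
  s0 (successors ∅): φ is false.
  s1 (successors {s1}): φ is true.
  s2 (successors {s0, s2, s3, s4}): φ is false.
  s3 (successors {s3}): φ is false.
  s4 (successors ∅): φ is false.
For instance, at s1:
  At s1: []<>s is true, <>(~s -> p) is true, so []<>s & <>(~s -> p) is true.
    At s1: []<>s requires <>s at every successor {s1}.
      At s1: <>s is true.
    So []<>s is true at s1.
    At s1: <>(~s -> p) requires ~s -> p at some successor in {s1}.
      ~s -> p holds at s1, so <>(~s -> p) is true at s1.
Satisfying worlds: {s1}

s1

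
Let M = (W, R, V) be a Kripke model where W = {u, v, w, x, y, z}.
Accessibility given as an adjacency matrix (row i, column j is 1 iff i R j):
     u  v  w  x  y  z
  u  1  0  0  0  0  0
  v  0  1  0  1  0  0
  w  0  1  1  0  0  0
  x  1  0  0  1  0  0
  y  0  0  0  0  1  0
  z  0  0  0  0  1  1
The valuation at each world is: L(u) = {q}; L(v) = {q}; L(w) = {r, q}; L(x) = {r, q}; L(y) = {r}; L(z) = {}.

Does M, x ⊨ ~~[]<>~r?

Yes

Recall that []ψ holds at a world iff ψ holds at every accessible world, and <>ψ holds iff ψ holds at some accessible world.
At x: ~[]<>~r is false, so ~~[]<>~r is true.
  At x: []<>~r is true, so ~[]<>~r is false.
    At x: []<>~r requires <>~r at every successor {u, x}.
      At u: <>~r is true.
      At x: <>~r is true.
    So []<>~r is true at x.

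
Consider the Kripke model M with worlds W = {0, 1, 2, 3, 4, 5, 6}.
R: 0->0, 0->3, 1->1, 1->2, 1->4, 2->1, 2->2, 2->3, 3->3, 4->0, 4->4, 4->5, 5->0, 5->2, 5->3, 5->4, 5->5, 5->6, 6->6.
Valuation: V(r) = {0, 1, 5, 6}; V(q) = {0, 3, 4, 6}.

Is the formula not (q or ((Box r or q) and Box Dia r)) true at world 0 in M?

No

At 0: q or ((Box r or q) and Box Dia r) is true, so not (q or ((Box r or q) and Box Dia r)) is false.
  At 0: q is true, (Box r or q) and Box Dia r is false, so q or ((Box r or q) and Box Dia r) is true.
    At 0: Box r or q is true, Box Dia r is false, so (Box r or q) and Box Dia r is false.
      At 0: Box r is false, q is true, so Box r or q is true.
      At 0: Box Dia r requires Dia r at every successor {0, 3}.
        Dia r fails at 3, so Box Dia r is false at 0.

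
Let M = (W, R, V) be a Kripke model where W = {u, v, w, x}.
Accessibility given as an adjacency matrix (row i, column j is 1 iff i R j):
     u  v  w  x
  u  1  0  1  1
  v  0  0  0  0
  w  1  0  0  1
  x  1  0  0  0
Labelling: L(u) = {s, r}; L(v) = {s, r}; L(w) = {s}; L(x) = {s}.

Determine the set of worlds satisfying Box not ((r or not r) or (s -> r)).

v

Let φ = Box not ((r or not r) or (s -> r)). Evaluate φ at each world:
  u (successors {u, w, x}): φ is false.
  v (successors ∅): φ is true.
  w (successors {u, x}): φ is false.
  x (successors {u}): φ is false.
For instance, at u:
  At u: Box not ((r or not r) or (s -> r)) requires not ((r or not r) or (s -> r)) at every successor {u, w, x}.
    not ((r or not r) or (s -> r)) fails at u, so Box not ((r or not r) or (s -> r)) is false at u.
Satisfying worlds: {v}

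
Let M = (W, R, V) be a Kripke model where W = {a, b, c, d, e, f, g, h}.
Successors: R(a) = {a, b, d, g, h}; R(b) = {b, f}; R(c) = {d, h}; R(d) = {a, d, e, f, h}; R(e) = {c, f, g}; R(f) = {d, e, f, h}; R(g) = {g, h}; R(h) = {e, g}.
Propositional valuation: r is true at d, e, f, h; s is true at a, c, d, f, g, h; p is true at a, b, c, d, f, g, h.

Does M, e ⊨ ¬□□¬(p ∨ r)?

Yes

At e: □□¬(p ∨ r) is false, so ¬□□¬(p ∨ r) is true.
  At e: □□¬(p ∨ r) requires □¬(p ∨ r) at every successor {c, f, g}.
    □¬(p ∨ r) fails at c, so □□¬(p ∨ r) is false at e.
      At c: □¬(p ∨ r) requires ¬(p ∨ r) at every successor {d, h}.
        ¬(p ∨ r) fails at d, so □¬(p ∨ r) is false at c.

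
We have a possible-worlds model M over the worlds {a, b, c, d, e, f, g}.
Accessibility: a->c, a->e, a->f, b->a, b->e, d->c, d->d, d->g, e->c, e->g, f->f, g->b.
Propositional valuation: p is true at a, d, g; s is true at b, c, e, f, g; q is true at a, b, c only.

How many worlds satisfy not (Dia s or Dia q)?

Recall that Dia ψ holds at a world iff ψ holds at some accessible world.
Let φ = not (Dia s or Dia q). Evaluate φ at each world:
  a (successors {c, e, f}): φ is false.
  b (successors {a, e}): φ is false.
  c (successors ∅): φ is true.
  d (successors {c, d, g}): φ is false.
  e (successors {c, g}): φ is false.
  f (successors {f}): φ is false.
  g (successors {b}): φ is false.
For instance, at a:
  At a: Dia s or Dia q is true, so not (Dia s or Dia q) is false.
    At a: Dia s is true, Dia q is true, so Dia s or Dia q is true.
      At a: Dia s requires s at some successor in {c, e, f}.
        s holds at c, so Dia s is true at a.
      At a: Dia q requires q at some successor in {c, e, f}.
        q holds at c, so Dia q is true at a.
Satisfying worlds: {c}

1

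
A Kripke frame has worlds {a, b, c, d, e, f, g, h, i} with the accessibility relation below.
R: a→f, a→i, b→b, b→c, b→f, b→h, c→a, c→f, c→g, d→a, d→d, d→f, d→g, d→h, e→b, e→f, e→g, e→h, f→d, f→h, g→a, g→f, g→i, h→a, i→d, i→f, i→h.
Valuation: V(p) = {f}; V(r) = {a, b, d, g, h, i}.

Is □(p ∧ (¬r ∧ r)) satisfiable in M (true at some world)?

No

Let φ = □(p ∧ (¬r ∧ r)). Evaluate φ at each world:
  a (successors {f, i}): φ is false.
  b (successors {b, c, f, h}): φ is false.
  c (successors {a, f, g}): φ is false.
  d (successors {a, d, f, g, h}): φ is false.
  e (successors {b, f, g, h}): φ is false.
  f (successors {d, h}): φ is false.
  g (successors {a, f, i}): φ is false.
  h (successors {a}): φ is false.
  i (successors {d, f, h}): φ is false.
For instance, at i:
  At i: □(p ∧ (¬r ∧ r)) requires p ∧ (¬r ∧ r) at every successor {d, f, h}.
    p ∧ (¬r ∧ r) fails at d, so □(p ∧ (¬r ∧ r)) is false at i.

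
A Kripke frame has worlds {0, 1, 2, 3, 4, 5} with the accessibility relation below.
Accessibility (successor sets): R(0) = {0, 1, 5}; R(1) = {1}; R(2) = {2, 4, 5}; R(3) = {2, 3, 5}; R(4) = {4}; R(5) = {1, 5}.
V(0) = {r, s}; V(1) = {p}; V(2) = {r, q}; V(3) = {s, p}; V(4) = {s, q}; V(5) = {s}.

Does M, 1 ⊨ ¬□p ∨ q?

No

Recall that □ψ holds at a world iff ψ holds at every accessible world, and ◇ψ holds iff ψ holds at some accessible world.
At 1: ¬□p is false, q is false, so ¬□p ∨ q is false.
  At 1: □p is true, so ¬□p is false.
    At 1: □p requires p at every successor {1}.
      At 1: p is true.
    So □p is true at 1.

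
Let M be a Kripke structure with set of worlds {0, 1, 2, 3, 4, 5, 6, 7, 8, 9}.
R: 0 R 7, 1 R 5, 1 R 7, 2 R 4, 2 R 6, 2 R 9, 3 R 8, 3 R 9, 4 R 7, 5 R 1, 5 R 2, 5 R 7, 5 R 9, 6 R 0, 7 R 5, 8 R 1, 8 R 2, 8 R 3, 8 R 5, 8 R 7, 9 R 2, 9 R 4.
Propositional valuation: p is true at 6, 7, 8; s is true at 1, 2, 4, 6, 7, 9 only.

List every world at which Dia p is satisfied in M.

0, 1, 2, 3, 4, 5, 8

Recall that Dia ψ holds at a world iff ψ holds at some accessible world.
Let φ = Dia p. Evaluate φ at each world:
  0 (successors {7}): φ is true.
  1 (successors {5, 7}): φ is true.
  2 (successors {4, 6, 9}): φ is true.
  3 (successors {8, 9}): φ is true.
  4 (successors {7}): φ is true.
  5 (successors {1, 2, 7, 9}): φ is true.
  6 (successors {0}): φ is false.
  7 (successors {5}): φ is false.
  8 (successors {1, 2, 3, 5, 7}): φ is true.
  9 (successors {2, 4}): φ is false.
For instance, at 7:
  At 7: Dia p requires p at some successor in {5}.
    At 5: p is false.
  So Dia p is false at 7.
Satisfying worlds: {0, 1, 2, 3, 4, 5, 8}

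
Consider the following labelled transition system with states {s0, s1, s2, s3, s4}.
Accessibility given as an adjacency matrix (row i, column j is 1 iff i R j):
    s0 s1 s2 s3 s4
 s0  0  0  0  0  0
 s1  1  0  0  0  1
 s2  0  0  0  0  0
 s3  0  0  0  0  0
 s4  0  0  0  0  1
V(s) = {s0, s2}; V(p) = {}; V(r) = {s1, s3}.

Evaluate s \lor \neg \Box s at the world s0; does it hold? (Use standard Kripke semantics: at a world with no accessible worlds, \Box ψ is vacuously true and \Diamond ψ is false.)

At s0: s is true, \neg \Box s is false, so s \lor \neg \Box s is true.
  At s0: \Box s is true, so \neg \Box s is false.
    At s0: no accessible worlds, so \Box s holds vacuously.

Yes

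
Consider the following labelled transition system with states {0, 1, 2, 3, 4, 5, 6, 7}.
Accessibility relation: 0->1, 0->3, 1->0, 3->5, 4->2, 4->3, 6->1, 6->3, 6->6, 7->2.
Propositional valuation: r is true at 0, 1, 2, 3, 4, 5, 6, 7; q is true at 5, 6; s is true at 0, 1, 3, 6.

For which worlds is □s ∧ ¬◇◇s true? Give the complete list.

Let φ = □s ∧ ¬◇◇s. Evaluate φ at each world:
  0 (successors {1, 3}): φ is false.
  1 (successors {0}): φ is false.
  2 (successors ∅): φ is true.
  3 (successors {5}): φ is false.
  4 (successors {2, 3}): φ is false.
  5 (successors ∅): φ is true.
  6 (successors {1, 3, 6}): φ is false.
  7 (successors {2}): φ is false.
For instance, at 4:
  At 4: □s is false, ¬◇◇s is true, so □s ∧ ¬◇◇s is false.
    At 4: □s requires s at every successor {2, 3}.
      s fails at 2, so □s is false at 4.
    At 4: ◇◇s is false, so ¬◇◇s is true.
      At 4: ◇◇s requires ◇s at some successor in {2, 3}.
        At 2: ◇s is false.
        At 3: ◇s is false.
      So ◇◇s is false at 4.
Satisfying worlds: {2, 5}

2, 5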